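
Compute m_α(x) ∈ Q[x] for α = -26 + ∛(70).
m_α(x) = x^3 + 78x^2 + 2028x + 17506

Set β = α + 26 = ∛(70), so β^3 = 70. Then (α + 26)^3 - 70 = 0, i.e. α is a root of g(x) = (x + 26)^3 - 70 = x^3 + 78x^2 + 2028x + 17506. Since g(x) = h(x + 26) where h(x) = x^3 - 70, and h is irreducible over Q (because 70 is not a perfect cube, so h has no rational root, and a monic cubic with no rational root is irreducible), g is also irreducible (irreducibility is preserved under the substitution x → x + 26). Hence m_α(x) = x^3 + 78x^2 + 2028x + 17506.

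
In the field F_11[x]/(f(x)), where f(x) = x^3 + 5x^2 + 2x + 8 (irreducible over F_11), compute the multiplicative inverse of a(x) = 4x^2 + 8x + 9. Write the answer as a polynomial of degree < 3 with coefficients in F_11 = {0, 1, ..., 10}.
a(x)^(-1) ≡ 8x^2 + 2x + 5 (mod f(x))

Since f is irreducible over F_11, F_11[x]/(f) is a field and a(x) ≠ 0 has an inverse. Apply the extended Euclidean algorithm to f(x) and a(x) in F_11[x]: f(x) = (3x + 9)·a(x) + (2x + 4);  a(x) = (2x)·(2x + 4) + (9). The last nonzero remainder is the constant 9 = gcd(f, a) in F_11. Back-substituting through the division chain expresses 9 = s(x)·a(x) + t(x)·f(x) with s(x) ≡ 6x^2 + 7x + 1 (mod f), so (6x^2 + 7x + 1)·a(x) ≡ 9 (mod f). Multiplying by 9^(-1) ≡ 5 in F_11 gives a(x)^(-1) ≡ 5·(6x^2 + 7x + 1) ≡ 8x^2 + 2x + 5 (mod f). Check: (4x^2 + 8x + 9)·(8x^2 + 2x + 5) = 10x^4 + 6x^3 + 9x^2 + 3x + 1 ≡ 1 (mod x^3 + 5x^2 + 2x + 8).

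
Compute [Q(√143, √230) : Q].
[Q(√143, √230) : Q] = 4

[Q(√143):Q] = 2 (min poly x^2 - 143, irreducible since 143 is squarefree > 1). For the top step, suppose √230 ∈ Q(√143), say √230 = c + d√143 with c, d ∈ Q. Squaring: 230 = c^2 + 143d^2 + 2cd√143. Since √143 ∉ Q this forces 2cd = 0. If d = 0 then √230 = c ∈ Q, contradicting 230 squarefree > 1. If c = 0 then 230 = 143d^2, so 143·230 = (143d)^2 is a perfect square in Q — but 143·230 = 32890 is not a perfect square (since 143 and 230 are distinct squarefree integers). Contradiction. Hence √230 ∉ Q(√143), so x^2 - 230 stays irreducible over Q(√143) and [Q(√143, √230) : Q(√143)] = 2. By the tower law, [Q(√143, √230) : Q] = 2 · 2 = 4.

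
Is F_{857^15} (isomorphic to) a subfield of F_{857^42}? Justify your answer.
No: F_{857^15} is not a subfield of F_{857^42}

F_{p^m} embeds in F_{p^n} iff m | n. Here 15 ∤ 42 (since 42 = 2·15 + 12 with remainder 12 ≠ 0), so F_{857^15} is not a subfield of F_{857^42}. Equivalently: if it were, the tower law would give 15 = [F_{857^15}:F_857] dividing [F_{857^42}:F_857] = 42, contradiction.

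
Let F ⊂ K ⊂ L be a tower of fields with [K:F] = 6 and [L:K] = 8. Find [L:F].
[L:F] = 48

The tower law says that for any tower of field extensions F ⊂ K ⊂ L with finite degrees, [L:F] = [L:K] · [K:F]. Here this gives [L:F] = 8 · 6 = 48.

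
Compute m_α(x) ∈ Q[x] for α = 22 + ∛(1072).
m_α(x) = x^3 - 66x^2 + 1452x - 11720

Set β = α - 22 = ∛(1072), so β^3 = 1072. Then (α - 22)^3 - 1072 = 0, i.e. α is a root of g(x) = (x - 22)^3 - 1072 = x^3 - 66x^2 + 1452x - 11720. Since g(x) = h(x - 22) where h(x) = x^3 - 1072, and h is irreducible over Q (because 1072 is not a perfect cube, so h has no rational root, and a monic cubic with no rational root is irreducible), g is also irreducible (irreducibility is preserved under the substitution x → x - 22). Hence m_α(x) = x^3 - 66x^2 + 1452x - 11720.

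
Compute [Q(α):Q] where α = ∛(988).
[Q(α):Q] = 3

The minimal polynomial of α is x^3 - 988, irreducible over Q since 988 is not a perfect cube (so x^3 - 988 has no rational root). Hence [Q(α):Q] = deg(m_α) = 3.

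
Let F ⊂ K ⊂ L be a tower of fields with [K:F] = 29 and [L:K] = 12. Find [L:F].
[L:F] = 348

The tower law says that for any tower of field extensions F ⊂ K ⊂ L with finite degrees, [L:F] = [L:K] · [K:F]. Here this gives [L:F] = 12 · 29 = 348.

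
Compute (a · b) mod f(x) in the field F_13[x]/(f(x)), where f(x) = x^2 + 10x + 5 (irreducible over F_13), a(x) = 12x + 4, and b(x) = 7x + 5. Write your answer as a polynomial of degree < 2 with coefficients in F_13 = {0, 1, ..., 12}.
a · b ≡ 2x + 3 (mod f(x))

Multiply in F_13[x]: a(x)·b(x) = (12x + 4)·(7x + 5) = 6x^2 + 10x + 7. This has degree ≥ 2, so divide by f(x) over F_13: 6x^2 + 10x + 7 = (6)·(x^2 + 10x + 5) + (2x + 3). Hence a·b ≡ 2x + 3 (mod f). (F_13[x]/(f) is a field with 13^2 = 169 elements since f is irreducible of degree 2.)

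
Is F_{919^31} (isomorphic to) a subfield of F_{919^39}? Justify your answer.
No: F_{919^31} is not a subfield of F_{919^39}

F_{p^m} embeds in F_{p^n} iff m | n. Here 31 ∤ 39 (since 39 = 1·31 + 8 with remainder 8 ≠ 0), so F_{919^31} is not a subfield of F_{919^39}. Equivalently: if it were, the tower law would give 31 = [F_{919^31}:F_919] dividing [F_{919^39}:F_919] = 39, contradiction.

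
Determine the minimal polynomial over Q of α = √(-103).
m_α(x) = x^2 + 103

α satisfies α^2 + 103 = 0, so x^2 + 103 annihilates α. Since d = -103 is squarefree and ≠ 1, it is not a perfect square in Q, so x^2 + 103 has no rational root and is therefore irreducible over Q (a degree-2 polynomial over a field is irreducible iff it has no root). Hence m_α(x) = x^2 + 103.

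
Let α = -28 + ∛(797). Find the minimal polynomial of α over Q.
m_α(x) = x^3 + 84x^2 + 2352x + 21155

Set β = α + 28 = ∛(797), so β^3 = 797. Then (α + 28)^3 - 797 = 0, i.e. α is a root of g(x) = (x + 28)^3 - 797 = x^3 + 84x^2 + 2352x + 21155. Since g(x) = h(x + 28) where h(x) = x^3 - 797, and h is irreducible over Q (because 797 is not a perfect cube, so h has no rational root, and a monic cubic with no rational root is irreducible), g is also irreducible (irreducibility is preserved under the substitution x → x + 28). Hence m_α(x) = x^3 + 84x^2 + 2352x + 21155.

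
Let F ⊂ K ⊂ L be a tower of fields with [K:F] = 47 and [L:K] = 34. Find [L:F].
[L:F] = 1598

The tower law says that for any tower of field extensions F ⊂ K ⊂ L with finite degrees, [L:F] = [L:K] · [K:F]. Here this gives [L:F] = 34 · 47 = 1598.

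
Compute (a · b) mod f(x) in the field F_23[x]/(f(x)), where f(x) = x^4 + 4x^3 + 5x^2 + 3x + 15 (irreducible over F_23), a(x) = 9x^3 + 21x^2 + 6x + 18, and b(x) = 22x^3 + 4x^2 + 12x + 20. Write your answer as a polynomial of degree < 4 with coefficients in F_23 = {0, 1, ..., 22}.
a · b ≡ 10x^3 + 20x^2 + 19x + 1 (mod f(x))

Multiply in F_23[x]: a(x)·b(x) = (9x^3 + 21x^2 + 6x + 18)·(22x^3 + 4x^2 + 12x + 20) = 14x^6 + 15x^5 + 2x^4 + x^3 + 12x^2 + 14x + 15. This has degree ≥ 4, so divide by f(x) over F_23: 14x^6 + 15x^5 + 2x^4 + x^3 + 12x^2 + 14x + 15 = (14x^2 + 5x + 4)·(x^4 + 4x^3 + 5x^2 + 3x + 15) + (10x^3 + 20x^2 + 19x + 1). Hence a·b ≡ 10x^3 + 20x^2 + 19x + 1 (mod f). (F_23[x]/(f) is a field with 23^4 = 279841 elements since f is irreducible of degree 4.)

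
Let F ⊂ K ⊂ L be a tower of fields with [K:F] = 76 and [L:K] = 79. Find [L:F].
[L:F] = 6004

The tower law says that for any tower of field extensions F ⊂ K ⊂ L with finite degrees, [L:F] = [L:K] · [K:F]. Here this gives [L:F] = 79 · 76 = 6004.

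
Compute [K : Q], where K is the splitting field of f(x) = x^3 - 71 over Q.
[K : Q] = 6

The roots of x^3 - 71 are ∛71, ω∛71, ω^2∛71 where ω = e^(2πi/3) is a primitive cube root of unity, so K = Q(∛71, ω). Now [Q(∛71):Q] = 3 (since 71 is not a perfect cube, x^3 - 71 is irreducible) and [Q(ω):Q] = 2. Both 2 and 3 divide [K:Q], and [K:Q] ≤ 3·2 = 6, so [K:Q] = 6. (Equivalently: Q(∛71) ⊂ R but ω ∉ R, so [K : Q(∛71)] = 2.)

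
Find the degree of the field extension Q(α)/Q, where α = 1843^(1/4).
[Q(α):Q] = 4

α is a root of x^4 - 1843. By Eisenstein's criterion at the prime p = 19 (which divides the constant term 1843 but p^2 = 361 does not, since 1843 is squarefree), x^4 - 1843 is irreducible over Q. Hence [Q(α):Q] = 4.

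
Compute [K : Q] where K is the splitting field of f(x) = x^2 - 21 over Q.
[K : Q] = 2

f(x) = x^2 - 21 factors as (x - √21)(x + √21). The splitting field is K = Q(√21). Since 21 is squarefree and > 1, it is not a perfect square, so x^2 - 21 is irreducible over Q and [Q(√21) : Q] = 2. Hence [K : Q] = 2.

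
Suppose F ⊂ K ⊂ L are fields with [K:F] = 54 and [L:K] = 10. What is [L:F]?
[L:F] = 540

The tower law says that for any tower of field extensions F ⊂ K ⊂ L with finite degrees, [L:F] = [L:K] · [K:F]. Here this gives [L:F] = 10 · 54 = 540.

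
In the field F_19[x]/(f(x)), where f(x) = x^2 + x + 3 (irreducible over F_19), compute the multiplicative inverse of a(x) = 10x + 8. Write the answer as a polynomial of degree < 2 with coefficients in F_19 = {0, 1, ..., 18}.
a(x)^(-1) ≡ 10x + 2 (mod f(x))

Since f is irreducible over F_19, F_19[x]/(f) is a field and a(x) ≠ 0 has an inverse. Apply the extended Euclidean algorithm to f(x) and a(x) in F_19[x]: f(x) = (2x + 8)·a(x) + (15). The last nonzero remainder is the constant 15 = gcd(f, a) in F_19. Back-substituting through the division chain expresses 15 = s(x)·a(x) + t(x)·f(x) with s(x) ≡ 17x + 11 (mod f), so (17x + 11)·a(x) ≡ 15 (mod f). Multiplying by 15^(-1) ≡ 14 in F_19 gives a(x)^(-1) ≡ 14·(17x + 11) ≡ 10x + 2 (mod f). Check: (10x + 8)·(10x + 2) = 5x^2 + 5x + 16 ≡ 1 (mod x^2 + x + 3).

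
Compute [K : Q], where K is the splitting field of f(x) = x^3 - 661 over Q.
[K : Q] = 6

The roots of x^3 - 661 are ∛661, ω∛661, ω^2∛661 where ω = e^(2πi/3) is a primitive cube root of unity, so K = Q(∛661, ω). Now [Q(∛661):Q] = 3 (since 661 is not a perfect cube, x^3 - 661 is irreducible) and [Q(ω):Q] = 2. Both 2 and 3 divide [K:Q], and [K:Q] ≤ 3·2 = 6, so [K:Q] = 6. (Equivalently: Q(∛661) ⊂ R but ω ∉ R, so [K : Q(∛661)] = 2.)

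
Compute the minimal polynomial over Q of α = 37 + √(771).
m_α(x) = x^2 - 74x + 598

From α - 37 = √(771), squaring gives (α - 37)^2 = 771, i.e. α^2 - 74α + 1369 = 771, so α^2 - 74α + 598 = 0. The discriminant of x^2 - 74x + 598 is (-74)^2 - 4·(598) = 5476 - 2392 = 3084, and 4·(771) is not a perfect square in Q since 771 is squarefree and ≠ 1. Hence x^2 - 74x + 598 is irreducible over Q and is the minimal polynomial of α.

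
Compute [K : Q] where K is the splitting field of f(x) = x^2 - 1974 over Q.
[K : Q] = 2

f(x) = x^2 - 1974 factors as (x - √1974)(x + √1974). The splitting field is K = Q(√1974). Since 1974 is squarefree and > 1, it is not a perfect square, so x^2 - 1974 is irreducible over Q and [Q(√1974) : Q] = 2. Hence [K : Q] = 2.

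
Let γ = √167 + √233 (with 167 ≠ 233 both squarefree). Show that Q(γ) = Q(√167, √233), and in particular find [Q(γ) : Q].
[Q(γ) : Q] = 4 (equivalently, Q(γ) = Q(√167, √233))

Obviously Q(γ) ⊆ Q(√167, √233), and [Q(√167, √233):Q] = 4 (since 167, 233 are distinct squarefree integers > 1 with 38911 not a perfect square). To show equality we compute the minimal polynomial of γ. From γ = √167 + √233: γ^2 = 167 + 2√(38911) + 233 = 400 + 2√(38911), so γ^2 - 400 = 2√(38911); squaring, (γ^2 - 400)^2 = 4·38911, i.e. γ^4 - 800γ^2 + 160000 - 155644 = 0, i.e. γ^4 - 800γ^2 + 4356 = 0. So γ is a root of x^4 - 800x^2 + 4356. This polynomial is irreducible over Q: it has no rational root (each ±√167 ± √233 is irrational), and any factorization into two quadratics over Q would force √(38911) ∈ Q (pairing opposite roots) or √167, √233 ∈ Q (other pairings), all impossible. Hence [Q(γ):Q] = 4 = [Q(√167, √233):Q], so Q(γ) = Q(√167, √233).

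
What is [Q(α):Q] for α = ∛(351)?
[Q(α):Q] = 3

The minimal polynomial of α is x^3 - 351, irreducible over Q since 351 is not a perfect cube (so x^3 - 351 has no rational root). Hence [Q(α):Q] = deg(m_α) = 3.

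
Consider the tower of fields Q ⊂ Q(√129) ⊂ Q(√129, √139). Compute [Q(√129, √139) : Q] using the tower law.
[Q(√129, √139) : Q] = 4

[Q(√129):Q] = 2 (min poly x^2 - 129, irreducible since 129 is squarefree > 1). For the top step, suppose √139 ∈ Q(√129), say √139 = c + d√129 with c, d ∈ Q. Squaring: 139 = c^2 + 129d^2 + 2cd√129. Since √129 ∉ Q this forces 2cd = 0. If d = 0 then √139 = c ∈ Q, contradicting 139 squarefree > 1. If c = 0 then 139 = 129d^2, so 129·139 = (129d)^2 is a perfect square in Q — but 129·139 = 17931 is not a perfect square (since 129 and 139 are distinct squarefree integers). Contradiction. Hence √139 ∉ Q(√129), so x^2 - 139 stays irreducible over Q(√129) and [Q(√129, √139) : Q(√129)] = 2. By the tower law, [Q(√129, √139) : Q] = 2 · 2 = 4.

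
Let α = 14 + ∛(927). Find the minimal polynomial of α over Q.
m_α(x) = x^3 - 42x^2 + 588x - 3671

Set β = α - 14 = ∛(927), so β^3 = 927. Then (α - 14)^3 - 927 = 0, i.e. α is a root of g(x) = (x - 14)^3 - 927 = x^3 - 42x^2 + 588x - 3671. Since g(x) = h(x - 14) where h(x) = x^3 - 927, and h is irreducible over Q (because 927 is not a perfect cube, so h has no rational root, and a monic cubic with no rational root is irreducible), g is also irreducible (irreducibility is preserved under the substitution x → x - 14). Hence m_α(x) = x^3 - 42x^2 + 588x - 3671.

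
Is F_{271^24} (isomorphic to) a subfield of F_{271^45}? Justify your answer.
No: F_{271^24} is not a subfield of F_{271^45}

F_{p^m} embeds in F_{p^n} iff m | n. Here 24 ∤ 45 (since 45 = 1·24 + 21 with remainder 21 ≠ 0), so F_{271^24} is not a subfield of F_{271^45}. Equivalently: if it were, the tower law would give 24 = [F_{271^24}:F_271] dividing [F_{271^45}:F_271] = 45, contradiction.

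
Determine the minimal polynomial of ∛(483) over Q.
m_α(x) = x^3 - 483

α satisfies α^3 = 483, so x^3 - 483 annihilates α. By the rational root test, a rational root p/q (in lowest terms) of x^3 - 483 would satisfy p^3 = 483 q^3, forcing q = 1 and p^3 = 483; but 483 is not a perfect cube, contradiction. A monic cubic over Q with no rational root is irreducible (any nontrivial factorization would include a linear factor). Hence x^3 - 483 is the minimal polynomial of α, and in particular [Q(α):Q] = 3.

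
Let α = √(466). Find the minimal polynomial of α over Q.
m_α(x) = x^2 - 466

α satisfies α^2 - 466 = 0, so x^2 - 466 annihilates α. Since d = 466 is squarefree and ≠ 1, it is not a perfect square in Q, so x^2 - 466 has no rational root and is therefore irreducible over Q (a degree-2 polynomial over a field is irreducible iff it has no root). Hence m_α(x) = x^2 - 466.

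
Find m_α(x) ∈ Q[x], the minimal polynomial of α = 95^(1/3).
m_α(x) = x^3 - 95

α satisfies α^3 = 95, so x^3 - 95 annihilates α. By the rational root test, a rational root p/q (in lowest terms) of x^3 - 95 would satisfy p^3 = 95 q^3, forcing q = 1 and p^3 = 95; but 95 is not a perfect cube, contradiction. A monic cubic over Q with no rational root is irreducible (any nontrivial factorization would include a linear factor). Hence x^3 - 95 is the minimal polynomial of α, and in particular [Q(α):Q] = 3.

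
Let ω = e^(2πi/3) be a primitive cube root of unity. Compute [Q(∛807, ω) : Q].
[Q(∛807, ω) : Q] = 6

[Q(∛807):Q] = 3 (min poly x^3 - 807, irreducible since 807 is not a perfect cube). [Q(ω):Q] = 2 (min poly x^2 + x + 1). Since Q(∛807) ⊂ R and ω ∉ R, we have ω ∉ Q(∛807), so x^2 + x + 1 remains irreducible over Q(∛807) and [Q(∛807, ω) : Q(∛807)] = 2. By the tower law, [Q(∛807, ω) : Q] = 3 · 2 = 6. (In fact Q(∛807, ω) is the splitting field of x^3 - 807 over Q.)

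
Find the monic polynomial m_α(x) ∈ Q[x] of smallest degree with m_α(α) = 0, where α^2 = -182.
m_α(x) = x^2 + 182

α satisfies α^2 + 182 = 0, so x^2 + 182 annihilates α. Since d = -182 is squarefree and ≠ 1, it is not a perfect square in Q, so x^2 + 182 has no rational root and is therefore irreducible over Q (a degree-2 polynomial over a field is irreducible iff it has no root). Hence m_α(x) = x^2 + 182.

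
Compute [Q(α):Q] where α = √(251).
[Q(α):Q] = 2

[Q(α):Q] equals the degree of the minimal polynomial of α. Here α^2 = 251 and x^2 - 251 is irreducible (d = 251 is squarefree, ≠ 1, hence not a square), so deg(m_α) = 2. Thus [Q(α):Q] = 2.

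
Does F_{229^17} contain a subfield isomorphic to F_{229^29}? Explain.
No: F_{229^29} is not a subfield of F_{229^17}

F_{p^m} embeds in F_{p^n} iff m | n. Here 29 ∤ 17 (since 17 = 0·29 + 17 with remainder 17 ≠ 0), so F_{229^29} is not a subfield of F_{229^17}. Equivalently: if it were, the tower law would give 29 = [F_{229^29}:F_229] dividing [F_{229^17}:F_229] = 17, contradiction.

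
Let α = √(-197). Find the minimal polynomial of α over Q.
m_α(x) = x^2 + 197

α satisfies α^2 + 197 = 0, so x^2 + 197 annihilates α. Since d = -197 is squarefree and ≠ 1, it is not a perfect square in Q, so x^2 + 197 has no rational root and is therefore irreducible over Q (a degree-2 polynomial over a field is irreducible iff it has no root). Hence m_α(x) = x^2 + 197.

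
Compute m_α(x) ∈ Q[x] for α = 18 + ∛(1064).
m_α(x) = x^3 - 54x^2 + 972x - 6896

Set β = α - 18 = ∛(1064), so β^3 = 1064. Then (α - 18)^3 - 1064 = 0, i.e. α is a root of g(x) = (x - 18)^3 - 1064 = x^3 - 54x^2 + 972x - 6896. Since g(x) = h(x - 18) where h(x) = x^3 - 1064, and h is irreducible over Q (because 1064 is not a perfect cube, so h has no rational root, and a monic cubic with no rational root is irreducible), g is also irreducible (irreducibility is preserved under the substitution x → x - 18). Hence m_α(x) = x^3 - 54x^2 + 972x - 6896.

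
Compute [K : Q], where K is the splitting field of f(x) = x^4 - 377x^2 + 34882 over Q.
[K : Q] = 4

Solving the quadratic in x^2: x^2 = (377 ± √(377^2 - 4·34882))/2 = (377 ± √2601)/2 = (377 ± 51)/2, giving x^2 = 214 or x^2 = 163. So f(x) = (x^2 - 214)(x^2 - 163) and the roots of f are ±√214, ±√163. Hence the splitting field is K = Q(√214, √163). Since 214 and 163 are distinct squarefree integers > 1, their product 34882 is not a perfect square, so √163 ∉ Q(√214). By the tower law [K:Q] = [Q(√214,√163):Q(√214)] · [Q(√214):Q] = 2 · 2 = 4.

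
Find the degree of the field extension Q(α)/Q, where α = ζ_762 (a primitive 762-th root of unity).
[Q(α):Q] = 252

The minimal polynomial of ζ_762 over Q is the 762-th cyclotomic polynomial Φ_762(x), which is irreducible over Q and has degree φ(762) = 252. Hence [Q(α):Q] = φ(762) = 252.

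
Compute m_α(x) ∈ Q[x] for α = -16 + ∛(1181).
m_α(x) = x^3 + 48x^2 + 768x + 2915

Set β = α + 16 = ∛(1181), so β^3 = 1181. Then (α + 16)^3 - 1181 = 0, i.e. α is a root of g(x) = (x + 16)^3 - 1181 = x^3 + 48x^2 + 768x + 2915. Since g(x) = h(x + 16) where h(x) = x^3 - 1181, and h is irreducible over Q (because 1181 is not a perfect cube, so h has no rational root, and a monic cubic with no rational root is irreducible), g is also irreducible (irreducibility is preserved under the substitution x → x + 16). Hence m_α(x) = x^3 + 48x^2 + 768x + 2915.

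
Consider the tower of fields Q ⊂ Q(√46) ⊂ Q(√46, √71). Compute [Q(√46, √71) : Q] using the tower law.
[Q(√46, √71) : Q] = 4

[Q(√46):Q] = 2 (min poly x^2 - 46, irreducible since 46 is squarefree > 1). For the top step, suppose √71 ∈ Q(√46), say √71 = c + d√46 with c, d ∈ Q. Squaring: 71 = c^2 + 46d^2 + 2cd√46. Since √46 ∉ Q this forces 2cd = 0. If d = 0 then √71 = c ∈ Q, contradicting 71 squarefree > 1. If c = 0 then 71 = 46d^2, so 46·71 = (46d)^2 is a perfect square in Q — but 46·71 = 3266 is not a perfect square (since 46 and 71 are distinct squarefree integers). Contradiction. Hence √71 ∉ Q(√46), so x^2 - 71 stays irreducible over Q(√46) and [Q(√46, √71) : Q(√46)] = 2. By the tower law, [Q(√46, √71) : Q] = 2 · 2 = 4.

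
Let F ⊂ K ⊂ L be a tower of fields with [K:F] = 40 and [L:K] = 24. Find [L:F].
[L:F] = 960

The tower law says that for any tower of field extensions F ⊂ K ⊂ L with finite degrees, [L:F] = [L:K] · [K:F]. Here this gives [L:F] = 24 · 40 = 960.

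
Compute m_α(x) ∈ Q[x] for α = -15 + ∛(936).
m_α(x) = x^3 + 45x^2 + 675x + 2439

Set β = α + 15 = ∛(936), so β^3 = 936. Then (α + 15)^3 - 936 = 0, i.e. α is a root of g(x) = (x + 15)^3 - 936 = x^3 + 45x^2 + 675x + 2439. Since g(x) = h(x + 15) where h(x) = x^3 - 936, and h is irreducible over Q (because 936 is not a perfect cube, so h has no rational root, and a monic cubic with no rational root is irreducible), g is also irreducible (irreducibility is preserved under the substitution x → x + 15). Hence m_α(x) = x^3 + 45x^2 + 675x + 2439.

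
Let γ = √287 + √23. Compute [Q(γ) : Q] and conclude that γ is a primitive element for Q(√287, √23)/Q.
[Q(γ) : Q] = 4 (equivalently, Q(γ) = Q(√287, √23))

Obviously Q(γ) ⊆ Q(√287, √23), and [Q(√287, √23):Q] = 4 (since 287, 23 are distinct squarefree integers > 1 with 6601 not a perfect square). To show equality we compute the minimal polynomial of γ. From γ = √287 + √23: γ^2 = 287 + 2√(6601) + 23 = 310 + 2√(6601), so γ^2 - 310 = 2√(6601); squaring, (γ^2 - 310)^2 = 4·6601, i.e. γ^4 - 620γ^2 + 96100 - 26404 = 0, i.e. γ^4 - 620γ^2 + 69696 = 0. So γ is a root of x^4 - 620x^2 + 69696. This polynomial is irreducible over Q: it has no rational root (each ±√287 ± √23 is irrational), and any factorization into two quadratics over Q would force √(6601) ∈ Q (pairing opposite roots) or √287, √23 ∈ Q (other pairings), all impossible. Hence [Q(γ):Q] = 4 = [Q(√287, √23):Q], so Q(γ) = Q(√287, √23).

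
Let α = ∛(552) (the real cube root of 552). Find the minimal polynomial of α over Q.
m_α(x) = x^3 - 552

α satisfies α^3 = 552, so x^3 - 552 annihilates α. By the rational root test, a rational root p/q (in lowest terms) of x^3 - 552 would satisfy p^3 = 552 q^3, forcing q = 1 and p^3 = 552; but 552 is not a perfect cube, contradiction. A monic cubic over Q with no rational root is irreducible (any nontrivial factorization would include a linear factor). Hence x^3 - 552 is the minimal polynomial of α, and in particular [Q(α):Q] = 3.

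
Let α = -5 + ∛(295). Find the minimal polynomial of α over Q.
m_α(x) = x^3 + 15x^2 + 75x - 170

Set β = α + 5 = ∛(295), so β^3 = 295. Then (α + 5)^3 - 295 = 0, i.e. α is a root of g(x) = (x + 5)^3 - 295 = x^3 + 15x^2 + 75x - 170. Since g(x) = h(x + 5) where h(x) = x^3 - 295, and h is irreducible over Q (because 295 is not a perfect cube, so h has no rational root, and a monic cubic with no rational root is irreducible), g is also irreducible (irreducibility is preserved under the substitution x → x + 5). Hence m_α(x) = x^3 + 15x^2 + 75x - 170.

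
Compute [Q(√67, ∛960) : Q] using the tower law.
[Q(√67, ∛960) : Q] = 6

Let L = Q(√67, ∛960). Since Q(√67) ⊂ L and [Q(√67):Q] = 2, the tower law gives 2 | [L:Q]. Likewise Q(∛960) ⊂ L with [Q(∛960):Q] = 3 (because 960 is not a perfect cube), so 3 | [L:Q]. As gcd(2,3) = 1, [L:Q] is divisible by 6. Conversely L is generated over Q by √67 and ∛960, so [L:Q] ≤ 2·3 = 6. Therefore [Q(√67, ∛960) : Q] = 6.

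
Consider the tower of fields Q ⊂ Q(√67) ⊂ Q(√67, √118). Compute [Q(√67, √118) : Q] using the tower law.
[Q(√67, √118) : Q] = 4

[Q(√67):Q] = 2 (min poly x^2 - 67, irreducible since 67 is squarefree > 1). For the top step, suppose √118 ∈ Q(√67), say √118 = c + d√67 with c, d ∈ Q. Squaring: 118 = c^2 + 67d^2 + 2cd√67. Since √67 ∉ Q this forces 2cd = 0. If d = 0 then √118 = c ∈ Q, contradicting 118 squarefree > 1. If c = 0 then 118 = 67d^2, so 67·118 = (67d)^2 is a perfect square in Q — but 67·118 = 7906 is not a perfect square (since 67 and 118 are distinct squarefree integers). Contradiction. Hence √118 ∉ Q(√67), so x^2 - 118 stays irreducible over Q(√67) and [Q(√67, √118) : Q(√67)] = 2. By the tower law, [Q(√67, √118) : Q] = 2 · 2 = 4.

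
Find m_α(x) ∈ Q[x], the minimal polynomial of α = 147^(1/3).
m_α(x) = x^3 - 147

α satisfies α^3 = 147, so x^3 - 147 annihilates α. By the rational root test, a rational root p/q (in lowest terms) of x^3 - 147 would satisfy p^3 = 147 q^3, forcing q = 1 and p^3 = 147; but 147 is not a perfect cube, contradiction. A monic cubic over Q with no rational root is irreducible (any nontrivial factorization would include a linear factor). Hence x^3 - 147 is the minimal polynomial of α, and in particular [Q(α):Q] = 3.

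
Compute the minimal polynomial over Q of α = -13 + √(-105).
m_α(x) = x^2 + 26x + 274

From α + 13 = √(-105), squaring gives (α + 13)^2 = -105, i.e. α^2 + 26α + 169 = -105, so α^2 + 26α + 274 = 0. The discriminant of x^2 + 26x + 274 is (26)^2 - 4·(274) = 676 - 1096 = -420, and 4·(-105) is not a perfect square in Q since -105 is squarefree and ≠ 1. Hence x^2 + 26x + 274 is irreducible over Q and is the minimal polynomial of α.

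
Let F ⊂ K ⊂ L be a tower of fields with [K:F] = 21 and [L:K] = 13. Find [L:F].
[L:F] = 273

The tower law says that for any tower of field extensions F ⊂ K ⊂ L with finite degrees, [L:F] = [L:K] · [K:F]. Here this gives [L:F] = 13 · 21 = 273.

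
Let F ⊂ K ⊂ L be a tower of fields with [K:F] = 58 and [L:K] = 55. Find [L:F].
[L:F] = 3190

The tower law says that for any tower of field extensions F ⊂ K ⊂ L with finite degrees, [L:F] = [L:K] · [K:F]. Here this gives [L:F] = 55 · 58 = 3190.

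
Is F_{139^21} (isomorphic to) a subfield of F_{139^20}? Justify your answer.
No: F_{139^21} is not a subfield of F_{139^20}

F_{p^m} embeds in F_{p^n} iff m | n. Here 21 ∤ 20 (since 20 = 0·21 + 20 with remainder 20 ≠ 0), so F_{139^21} is not a subfield of F_{139^20}. Equivalently: if it were, the tower law would give 21 = [F_{139^21}:F_139] dividing [F_{139^20}:F_139] = 20, contradiction.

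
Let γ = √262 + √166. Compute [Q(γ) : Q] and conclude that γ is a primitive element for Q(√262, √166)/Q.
[Q(γ) : Q] = 4 (equivalently, Q(γ) = Q(√262, √166))

Obviously Q(γ) ⊆ Q(√262, √166), and [Q(√262, √166):Q] = 4 (since 262, 166 are distinct squarefree integers > 1 with 43492 not a perfect square). To show equality we compute the minimal polynomial of γ. From γ = √262 + √166: γ^2 = 262 + 2√(43492) + 166 = 428 + 2√(43492), so γ^2 - 428 = 2√(43492); squaring, (γ^2 - 428)^2 = 4·43492, i.e. γ^4 - 856γ^2 + 183184 - 173968 = 0, i.e. γ^4 - 856γ^2 + 9216 = 0. So γ is a root of x^4 - 856x^2 + 9216. This polynomial is irreducible over Q: it has no rational root (each ±√262 ± √166 is irrational), and any factorization into two quadratics over Q would force √(43492) ∈ Q (pairing opposite roots) or √262, √166 ∈ Q (other pairings), all impossible. Hence [Q(γ):Q] = 4 = [Q(√262, √166):Q], so Q(γ) = Q(√262, √166).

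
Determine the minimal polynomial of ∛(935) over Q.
m_α(x) = x^3 - 935

α satisfies α^3 = 935, so x^3 - 935 annihilates α. By the rational root test, a rational root p/q (in lowest terms) of x^3 - 935 would satisfy p^3 = 935 q^3, forcing q = 1 and p^3 = 935; but 935 is not a perfect cube, contradiction. A monic cubic over Q with no rational root is irreducible (any nontrivial factorization would include a linear factor). Hence x^3 - 935 is the minimal polynomial of α, and in particular [Q(α):Q] = 3.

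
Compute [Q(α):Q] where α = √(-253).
[Q(α):Q] = 2

[Q(α):Q] equals the degree of the minimal polynomial of α. Here α^2 = -253 and x^2 + 253 is irreducible (d = -253 is squarefree, ≠ 1, hence not a square), so deg(m_α) = 2. Thus [Q(α):Q] = 2.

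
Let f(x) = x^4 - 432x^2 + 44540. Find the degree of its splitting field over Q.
[K : Q] = 4

Solving the quadratic in x^2: x^2 = (432 ± √(432^2 - 4·44540))/2 = (432 ± √8464)/2 = (432 ± 92)/2, giving x^2 = 170 or x^2 = 262. So f(x) = (x^2 - 170)(x^2 - 262) and the roots of f are ±√170, ±√262. Hence the splitting field is K = Q(√170, √262). Since 170 and 262 are distinct squarefree integers > 1, their product 44540 is not a perfect square, so √262 ∉ Q(√170). By the tower law [K:Q] = [Q(√170,√262):Q(√170)] · [Q(√170):Q] = 2 · 2 = 4.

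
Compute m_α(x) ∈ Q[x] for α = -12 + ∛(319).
m_α(x) = x^3 + 36x^2 + 432x + 1409

Set β = α + 12 = ∛(319), so β^3 = 319. Then (α + 12)^3 - 319 = 0, i.e. α is a root of g(x) = (x + 12)^3 - 319 = x^3 + 36x^2 + 432x + 1409. Since g(x) = h(x + 12) where h(x) = x^3 - 319, and h is irreducible over Q (because 319 is not a perfect cube, so h has no rational root, and a monic cubic with no rational root is irreducible), g is also irreducible (irreducibility is preserved under the substitution x → x + 12). Hence m_α(x) = x^3 + 36x^2 + 432x + 1409.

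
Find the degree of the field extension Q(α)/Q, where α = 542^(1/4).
[Q(α):Q] = 4

α is a root of x^4 - 542. By Eisenstein's criterion at the prime p = 2 (which divides the constant term 542 but p^2 = 4 does not, since 542 is squarefree), x^4 - 542 is irreducible over Q. Hence [Q(α):Q] = 4.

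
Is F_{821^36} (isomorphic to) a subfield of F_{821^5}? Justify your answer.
No: F_{821^36} is not a subfield of F_{821^5}

F_{p^m} embeds in F_{p^n} iff m | n. Here 36 ∤ 5 (since 5 = 0·36 + 5 with remainder 5 ≠ 0), so F_{821^36} is not a subfield of F_{821^5}. Equivalently: if it were, the tower law would give 36 = [F_{821^36}:F_821] dividing [F_{821^5}:F_821] = 5, contradiction.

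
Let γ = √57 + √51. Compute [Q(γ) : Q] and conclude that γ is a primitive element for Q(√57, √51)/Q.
[Q(γ) : Q] = 4 (equivalently, Q(γ) = Q(√57, √51))

Obviously Q(γ) ⊆ Q(√57, √51), and [Q(√57, √51):Q] = 4 (since 57, 51 are distinct squarefree integers > 1 with 2907 not a perfect square). To show equality we compute the minimal polynomial of γ. From γ = √57 + √51: γ^2 = 57 + 2√(2907) + 51 = 108 + 2√(2907), so γ^2 - 108 = 2√(2907); squaring, (γ^2 - 108)^2 = 4·2907, i.e. γ^4 - 216γ^2 + 11664 - 11628 = 0, i.e. γ^4 - 216γ^2 + 36 = 0. So γ is a root of x^4 - 216x^2 + 36. This polynomial is irreducible over Q: it has no rational root (each ±√57 ± √51 is irrational), and any factorization into two quadratics over Q would force √(2907) ∈ Q (pairing opposite roots) or √57, √51 ∈ Q (other pairings), all impossible. Hence [Q(γ):Q] = 4 = [Q(√57, √51):Q], so Q(γ) = Q(√57, √51).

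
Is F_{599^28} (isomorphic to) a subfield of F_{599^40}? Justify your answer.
No: F_{599^28} is not a subfield of F_{599^40}

F_{p^m} embeds in F_{p^n} iff m | n. Here 28 ∤ 40 (since 40 = 1·28 + 12 with remainder 12 ≠ 0), so F_{599^28} is not a subfield of F_{599^40}. Equivalently: if it were, the tower law would give 28 = [F_{599^28}:F_599] dividing [F_{599^40}:F_599] = 40, contradiction.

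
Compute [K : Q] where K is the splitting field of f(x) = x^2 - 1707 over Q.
[K : Q] = 2

f(x) = x^2 - 1707 factors as (x - √1707)(x + √1707). The splitting field is K = Q(√1707). Since 1707 is squarefree and > 1, it is not a perfect square, so x^2 - 1707 is irreducible over Q and [Q(√1707) : Q] = 2. Hence [K : Q] = 2.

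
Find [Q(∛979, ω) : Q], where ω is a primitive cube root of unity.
[Q(∛979, ω) : Q] = 6

[Q(∛979):Q] = 3 (min poly x^3 - 979, irreducible since 979 is not a perfect cube). [Q(ω):Q] = 2 (min poly x^2 + x + 1). Since Q(∛979) ⊂ R and ω ∉ R, we have ω ∉ Q(∛979), so x^2 + x + 1 remains irreducible over Q(∛979) and [Q(∛979, ω) : Q(∛979)] = 2. By the tower law, [Q(∛979, ω) : Q] = 3 · 2 = 6. (In fact Q(∛979, ω) is the splitting field of x^3 - 979 over Q.)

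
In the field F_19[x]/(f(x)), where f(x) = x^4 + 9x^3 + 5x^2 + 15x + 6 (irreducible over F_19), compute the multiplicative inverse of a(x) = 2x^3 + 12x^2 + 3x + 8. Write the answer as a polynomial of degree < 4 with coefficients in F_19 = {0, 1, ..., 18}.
a(x)^(-1) ≡ 15x^3 + 13x^2 + 5x + 10 (mod f(x))

Since f is irreducible over F_19, F_19[x]/(f) is a field and a(x) ≠ 0 has an inverse. Apply the extended Euclidean algorithm to f(x) and a(x) in F_19[x]: f(x) = (10x + 11)·a(x) + (14x^2 + 16x + 13);  a(x) = (11x + 10)·(14x^2 + 16x + 13) + (4x + 11);  (14x^2 + 16x + 13) = (13x + 11)·(4x + 11) + (6). The last nonzero remainder is the constant 6 = gcd(f, a) in F_19. Back-substituting through the division chain expresses 6 = s(x)·a(x) + t(x)·f(x) with s(x) ≡ 14x^3 + 2x^2 + 11x + 3 (mod f), so (14x^3 + 2x^2 + 11x + 3)·a(x) ≡ 6 (mod f). Multiplying by 6^(-1) ≡ 16 in F_19 gives a(x)^(-1) ≡ 16·(14x^3 + 2x^2 + 11x + 3) ≡ 15x^3 + 13x^2 + 5x + 10 (mod f). Check: (2x^3 + 12x^2 + 3x + 8)·(15x^3 + 13x^2 + 5x + 10) = 11x^6 + 16x^5 + 2x^4 + 11x^3 + 11x^2 + 13x + 4 ≡ 1 (mod x^4 + 9x^3 + 5x^2 + 15x + 6).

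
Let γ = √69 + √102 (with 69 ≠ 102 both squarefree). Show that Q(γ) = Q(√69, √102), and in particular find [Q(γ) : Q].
[Q(γ) : Q] = 4 (equivalently, Q(γ) = Q(√69, √102))

Obviously Q(γ) ⊆ Q(√69, √102), and [Q(√69, √102):Q] = 4 (since 69, 102 are distinct squarefree integers > 1 with 7038 not a perfect square). To show equality we compute the minimal polynomial of γ. From γ = √69 + √102: γ^2 = 69 + 2√(7038) + 102 = 171 + 2√(7038), so γ^2 - 171 = 2√(7038); squaring, (γ^2 - 171)^2 = 4·7038, i.e. γ^4 - 342γ^2 + 29241 - 28152 = 0, i.e. γ^4 - 342γ^2 + 1089 = 0. So γ is a root of x^4 - 342x^2 + 1089. This polynomial is irreducible over Q: it has no rational root (each ±√69 ± √102 is irrational), and any factorization into two quadratics over Q would force √(7038) ∈ Q (pairing opposite roots) or √69, √102 ∈ Q (other pairings), all impossible. Hence [Q(γ):Q] = 4 = [Q(√69, √102):Q], so Q(γ) = Q(√69, √102).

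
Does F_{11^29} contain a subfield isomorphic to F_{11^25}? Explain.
No: F_{11^25} is not a subfield of F_{11^29}

F_{p^m} embeds in F_{p^n} iff m | n. Here 25 ∤ 29 (since 29 = 1·25 + 4 with remainder 4 ≠ 0), so F_{11^25} is not a subfield of F_{11^29}. Equivalently: if it were, the tower law would give 25 = [F_{11^25}:F_11] dividing [F_{11^29}:F_11] = 29, contradiction.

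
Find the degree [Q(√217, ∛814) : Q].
[Q(√217, ∛814) : Q] = 6

Let L = Q(√217, ∛814). Since Q(√217) ⊂ L and [Q(√217):Q] = 2, the tower law gives 2 | [L:Q]. Likewise Q(∛814) ⊂ L with [Q(∛814):Q] = 3 (because 814 is not a perfect cube), so 3 | [L:Q]. As gcd(2,3) = 1, [L:Q] is divisible by 6. Conversely L is generated over Q by √217 and ∛814, so [L:Q] ≤ 2·3 = 6. Therefore [Q(√217, ∛814) : Q] = 6.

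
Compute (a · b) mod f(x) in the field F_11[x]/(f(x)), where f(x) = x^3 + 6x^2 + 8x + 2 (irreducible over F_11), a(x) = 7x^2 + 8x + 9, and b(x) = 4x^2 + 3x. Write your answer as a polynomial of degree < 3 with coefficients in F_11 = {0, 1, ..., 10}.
a · b ≡ 9x^2 + 10 (mod f(x))

Multiply in F_11[x]: a(x)·b(x) = (7x^2 + 8x + 9)·(4x^2 + 3x) = 6x^4 + 9x^3 + 5x^2 + 5x. This has degree ≥ 3, so divide by f(x) over F_11: 6x^4 + 9x^3 + 5x^2 + 5x = (6x + 6)·(x^3 + 6x^2 + 8x + 2) + (9x^2 + 10). Hence a·b ≡ 9x^2 + 10 (mod f). (F_11[x]/(f) is a field with 11^3 = 1331 elements since f is irreducible of degree 3.)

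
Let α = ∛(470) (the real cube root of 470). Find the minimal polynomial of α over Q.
m_α(x) = x^3 - 470

α satisfies α^3 = 470, so x^3 - 470 annihilates α. By the rational root test, a rational root p/q (in lowest terms) of x^3 - 470 would satisfy p^3 = 470 q^3, forcing q = 1 and p^3 = 470; but 470 is not a perfect cube, contradiction. A monic cubic over Q with no rational root is irreducible (any nontrivial factorization would include a linear factor). Hence x^3 - 470 is the minimal polynomial of α, and in particular [Q(α):Q] = 3.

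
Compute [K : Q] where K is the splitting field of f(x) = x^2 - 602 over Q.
[K : Q] = 2

f(x) = x^2 - 602 factors as (x - √602)(x + √602). The splitting field is K = Q(√602). Since 602 is squarefree and > 1, it is not a perfect square, so x^2 - 602 is irreducible over Q and [Q(√602) : Q] = 2. Hence [K : Q] = 2.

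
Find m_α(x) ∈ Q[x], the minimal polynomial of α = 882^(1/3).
m_α(x) = x^3 - 882

α satisfies α^3 = 882, so x^3 - 882 annihilates α. By the rational root test, a rational root p/q (in lowest terms) of x^3 - 882 would satisfy p^3 = 882 q^3, forcing q = 1 and p^3 = 882; but 882 is not a perfect cube, contradiction. A monic cubic over Q with no rational root is irreducible (any nontrivial factorization would include a linear factor). Hence x^3 - 882 is the minimal polynomial of α, and in particular [Q(α):Q] = 3.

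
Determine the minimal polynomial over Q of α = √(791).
m_α(x) = x^2 - 791

α satisfies α^2 - 791 = 0, so x^2 - 791 annihilates α. Since d = 791 is squarefree and ≠ 1, it is not a perfect square in Q, so x^2 - 791 has no rational root and is therefore irreducible over Q (a degree-2 polynomial over a field is irreducible iff it has no root). Hence m_α(x) = x^2 - 791.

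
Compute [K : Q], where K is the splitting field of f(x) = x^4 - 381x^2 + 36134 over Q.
[K : Q] = 4

Solving the quadratic in x^2: x^2 = (381 ± √(381^2 - 4·36134))/2 = (381 ± √625)/2 = (381 ± 25)/2, giving x^2 = 203 or x^2 = 178. So f(x) = (x^2 - 203)(x^2 - 178) and the roots of f are ±√203, ±√178. Hence the splitting field is K = Q(√203, √178). Since 203 and 178 are distinct squarefree integers > 1, their product 36134 is not a perfect square, so √178 ∉ Q(√203). By the tower law [K:Q] = [Q(√203,√178):Q(√203)] · [Q(√203):Q] = 2 · 2 = 4.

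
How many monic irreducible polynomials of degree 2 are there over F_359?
There are 64261 monic irreducible polynomials of degree 2 over F_359

Each element of F_{359^2} that lies in no proper subfield is a root of exactly one monic irreducible of degree 2 over F_359, and each such polynomial has 2 distinct roots in F_{359^2}. By Möbius inversion the count is N_359(2) = (1/2) Σ_{d|2} μ(2/d) · 359^d = (1/2)(μ(2)·359^1 + μ(1)·359^2) = 128522/2 = 64261.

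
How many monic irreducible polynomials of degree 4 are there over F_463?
There are 11488463448 monic irreducible polynomials of degree 4 over F_463

Each element of F_{463^4} that lies in no proper subfield is a root of exactly one monic irreducible of degree 4 over F_463, and each such polynomial has 4 distinct roots in F_{463^4}. By Möbius inversion the count is N_463(4) = (1/4) Σ_{d|4} μ(4/d) · 463^d = (1/4)(μ(4)·463^1 + μ(2)·463^2 + μ(1)·463^4) = 45953853792/4 = 11488463448.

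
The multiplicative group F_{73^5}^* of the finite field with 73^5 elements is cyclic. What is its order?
|F_{73^5}^*| = 2073071592

F_{73^5} has 73^5 = 2073071593 elements; its multiplicative group consists of all nonzero elements, so |F_{73^5}^*| = 2073071593 - 1 = 2073071592. (It is cyclic since any finite subgroup of the multiplicative group of a field is cyclic.)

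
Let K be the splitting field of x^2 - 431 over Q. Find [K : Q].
[K : Q] = 2

f(x) = x^2 - 431 factors as (x - √431)(x + √431). The splitting field is K = Q(√431). Since 431 is squarefree and > 1, it is not a perfect square, so x^2 - 431 is irreducible over Q and [Q(√431) : Q] = 2. Hence [K : Q] = 2.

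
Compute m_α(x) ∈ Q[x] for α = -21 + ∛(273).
m_α(x) = x^3 + 63x^2 + 1323x + 8988

Set β = α + 21 = ∛(273), so β^3 = 273. Then (α + 21)^3 - 273 = 0, i.e. α is a root of g(x) = (x + 21)^3 - 273 = x^3 + 63x^2 + 1323x + 8988. Since g(x) = h(x + 21) where h(x) = x^3 - 273, and h is irreducible over Q (because 273 is not a perfect cube, so h has no rational root, and a monic cubic with no rational root is irreducible), g is also irreducible (irreducibility is preserved under the substitution x → x + 21). Hence m_α(x) = x^3 + 63x^2 + 1323x + 8988.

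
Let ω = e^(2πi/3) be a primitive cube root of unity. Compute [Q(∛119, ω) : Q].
[Q(∛119, ω) : Q] = 6

[Q(∛119):Q] = 3 (min poly x^3 - 119, irreducible since 119 is not a perfect cube). [Q(ω):Q] = 2 (min poly x^2 + x + 1). Since Q(∛119) ⊂ R and ω ∉ R, we have ω ∉ Q(∛119), so x^2 + x + 1 remains irreducible over Q(∛119) and [Q(∛119, ω) : Q(∛119)] = 2. By the tower law, [Q(∛119, ω) : Q] = 3 · 2 = 6. (In fact Q(∛119, ω) is the splitting field of x^3 - 119 over Q.)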